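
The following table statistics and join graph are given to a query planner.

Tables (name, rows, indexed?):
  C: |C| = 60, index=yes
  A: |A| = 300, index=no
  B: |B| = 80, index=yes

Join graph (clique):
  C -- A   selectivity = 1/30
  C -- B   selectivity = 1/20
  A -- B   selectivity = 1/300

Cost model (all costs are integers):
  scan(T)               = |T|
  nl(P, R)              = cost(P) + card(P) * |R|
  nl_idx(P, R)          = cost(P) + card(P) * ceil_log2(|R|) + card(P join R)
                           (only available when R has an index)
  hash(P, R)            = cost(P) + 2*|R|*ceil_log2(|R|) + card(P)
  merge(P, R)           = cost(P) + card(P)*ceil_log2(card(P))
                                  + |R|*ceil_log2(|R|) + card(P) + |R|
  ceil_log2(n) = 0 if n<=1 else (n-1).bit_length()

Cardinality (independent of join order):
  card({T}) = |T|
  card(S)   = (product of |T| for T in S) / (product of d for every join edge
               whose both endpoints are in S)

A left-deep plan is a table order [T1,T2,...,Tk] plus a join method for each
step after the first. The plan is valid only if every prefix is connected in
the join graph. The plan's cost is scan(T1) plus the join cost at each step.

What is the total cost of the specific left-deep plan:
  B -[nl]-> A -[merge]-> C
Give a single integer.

step 1: scan B: cost=80, card=80
step 2: join A via nl
    card(P join A) = 80*300/(300) = 80
    cost = 80 + 80*300 = 24080
step 3: join C via merge
    card(P join C) = 80*60/(30*20) = 8
    cost = 24080 + 80*7 + 60*6 + 80 + 60 = 25140

25140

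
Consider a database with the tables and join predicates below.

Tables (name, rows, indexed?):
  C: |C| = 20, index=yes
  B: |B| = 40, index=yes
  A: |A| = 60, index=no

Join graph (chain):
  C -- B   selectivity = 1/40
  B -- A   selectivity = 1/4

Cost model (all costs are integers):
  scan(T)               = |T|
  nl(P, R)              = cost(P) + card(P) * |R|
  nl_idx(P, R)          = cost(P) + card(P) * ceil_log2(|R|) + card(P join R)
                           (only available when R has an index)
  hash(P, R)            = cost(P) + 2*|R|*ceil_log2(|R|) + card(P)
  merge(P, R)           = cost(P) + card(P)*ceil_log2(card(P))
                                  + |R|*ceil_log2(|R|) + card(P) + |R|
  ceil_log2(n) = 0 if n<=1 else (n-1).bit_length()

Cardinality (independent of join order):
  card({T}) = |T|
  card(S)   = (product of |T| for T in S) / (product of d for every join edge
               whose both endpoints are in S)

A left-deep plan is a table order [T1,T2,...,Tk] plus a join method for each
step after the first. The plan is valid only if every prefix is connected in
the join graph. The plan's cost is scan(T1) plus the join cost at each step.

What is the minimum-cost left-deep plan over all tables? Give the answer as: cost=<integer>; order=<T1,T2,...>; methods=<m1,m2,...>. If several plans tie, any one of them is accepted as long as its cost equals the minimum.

cost=700; order=C,B,A; methods=nl_idx,merge

Selinger DP (subsets sized 1..n):
  {C}: scan cost=20, card=20
  {B}: scan cost=40, card=40
  {A}: scan cost=60, card=60
  {BC}: card=20; try (B,nl_idx)→160, (C,nl_idx)→260, (C,hash)→280, (B,merge)→420, (C,merge)→440, (B,hash)→520 …(+2); best=160 via (B,nl_idx)
  {AB}: card=600; try (B,hash)→600, (A,merge)→740, (B,merge)→760, (A,hash)→800, (B,nl_idx)→1020, (A,nl)→2440 …(+1); best=600 via (B,hash)
  {ABC}: card=300; try (A,merge)→700, (A,hash)→900, (A,nl)→1360, (C,hash)→1400, (C,nl_idx)→3900, (C,merge)→7320 …(+1); best=700 via (A,merge)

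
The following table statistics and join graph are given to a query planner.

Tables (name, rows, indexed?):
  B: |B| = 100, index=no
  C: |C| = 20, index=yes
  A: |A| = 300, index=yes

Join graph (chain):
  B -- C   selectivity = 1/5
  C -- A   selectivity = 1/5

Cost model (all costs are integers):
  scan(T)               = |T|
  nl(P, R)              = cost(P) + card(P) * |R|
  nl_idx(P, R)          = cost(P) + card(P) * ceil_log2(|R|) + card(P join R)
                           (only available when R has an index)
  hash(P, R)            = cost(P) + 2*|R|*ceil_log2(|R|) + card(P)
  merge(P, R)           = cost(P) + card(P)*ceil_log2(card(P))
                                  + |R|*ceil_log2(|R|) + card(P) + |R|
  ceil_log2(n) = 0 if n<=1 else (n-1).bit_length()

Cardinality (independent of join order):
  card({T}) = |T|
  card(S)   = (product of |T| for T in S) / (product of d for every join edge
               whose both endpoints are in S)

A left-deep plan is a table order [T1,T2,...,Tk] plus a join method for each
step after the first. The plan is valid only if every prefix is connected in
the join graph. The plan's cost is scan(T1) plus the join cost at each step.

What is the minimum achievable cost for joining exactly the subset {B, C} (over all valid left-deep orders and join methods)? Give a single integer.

Selinger DP over subsets of {B,C}:
  {B}: scan cost=100, card=100
  {C}: scan cost=20, card=20
  {BC}: card=400; try (C,hash)→400, (B,merge)→940, (C,nl_idx)→1000, (C,merge)→1020, (B,hash)→1440, (B,nl)→2020 …(+1); best=400 via (C,hash)

400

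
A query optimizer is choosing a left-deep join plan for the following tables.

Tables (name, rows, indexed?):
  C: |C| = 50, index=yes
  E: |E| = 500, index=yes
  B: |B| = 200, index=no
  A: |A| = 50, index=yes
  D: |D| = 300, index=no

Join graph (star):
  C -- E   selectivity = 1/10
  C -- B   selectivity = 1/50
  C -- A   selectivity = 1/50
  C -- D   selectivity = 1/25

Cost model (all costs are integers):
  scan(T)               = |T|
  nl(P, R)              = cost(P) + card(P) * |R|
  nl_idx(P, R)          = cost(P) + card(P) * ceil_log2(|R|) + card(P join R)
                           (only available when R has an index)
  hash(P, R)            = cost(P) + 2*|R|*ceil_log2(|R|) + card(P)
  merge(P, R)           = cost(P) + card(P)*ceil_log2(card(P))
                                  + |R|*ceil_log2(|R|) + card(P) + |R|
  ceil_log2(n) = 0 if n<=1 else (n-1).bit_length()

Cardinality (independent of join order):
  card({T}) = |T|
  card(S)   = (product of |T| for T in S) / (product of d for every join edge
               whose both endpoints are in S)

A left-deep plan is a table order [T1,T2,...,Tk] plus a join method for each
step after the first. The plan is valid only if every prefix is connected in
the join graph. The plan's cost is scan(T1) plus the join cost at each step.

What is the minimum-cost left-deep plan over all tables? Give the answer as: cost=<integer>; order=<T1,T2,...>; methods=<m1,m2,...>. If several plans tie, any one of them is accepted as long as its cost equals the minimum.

cost=17600; order=D,C,A,B,E; methods=hash,hash,hash,hash

Selinger DP (subsets sized 1..n):
  {C}: scan cost=50, card=50
  {E}: scan cost=500, card=500
  {B}: scan cost=200, card=200
  {A}: scan cost=50, card=50
  {D}: scan cost=300, card=300
  {CE}: card=2500; try (C,hash)→1600, (E,nl_idx)→3000, (E,merge)→5400, (C,merge)→5850, (C,nl_idx)→6000, (E,hash)→9100 …(+2); best=1600 via (C,hash)
  {BC}: card=200; try (C,hash)→1000, (C,nl_idx)→1600, (B,merge)→2200, (C,merge)→2350, (B,hash)→3300, (B,nl)→10050 …(+1); best=1000 via (C,hash)
  {AC}: card=50; try (C,nl_idx)→400, (A,nl_idx)→400, (C,hash)→700, (A,hash)→700, (C,merge)→750, (A,merge)→750 …(+2); best=400 via (C,nl_idx)
  {CD}: card=600; try (C,hash)→1200, (C,nl_idx)→2700, (D,merge)→3400, (C,merge)→3650, (D,hash)→5500, (D,nl)→15050 …(+1); best=1200 via (C,hash)
  {BCE}: card=10000; try (B,hash)→7300, (E,merge)→7800, (E,hash)→10200, (E,nl_idx)→12800, (B,merge)→35900, (E,nl)→101000 …(+1); best=7300 via (B,hash)
  {ACE}: card=2500; try (E,nl_idx)→3350, (A,hash)→4700, (E,merge)→5750, (E,hash)→9450, (A,nl_idx)→19100, (E,nl)→25400 …(+2); best=3350 via (E,nl_idx)
  {CDE}: card=30000; try (D,hash)→9500, (E,hash)→10800, (E,merge)→12800, (E,nl_idx)→36600, (D,merge)→37100, (E,nl)→301200 …(+1); best=9500 via (D,hash)
  {ABC}: card=200; try (A,hash)→1800, (A,nl_idx)→2400, (B,merge)→2550, (A,merge)→3150, (B,hash)→3650, (B,nl)→10400 …(+1); best=1800 via (A,hash)
  {BCD}: card=2400; try (B,hash)→5000, (D,merge)→5800, (D,hash)→6600, (B,merge)→9600, (D,nl)→61000, (B,nl)→121200; best=5000 via (B,hash)
  {ACD}: card=600; try (A,hash)→2400, (D,merge)→3750, (A,nl_idx)→5400, (D,hash)→5850, (A,merge)→8150, (D,nl)→15400 …(+1); best=2400 via (A,hash)
  {ABCE}: card=10000; try (E,merge)→8600, (B,hash)→9050, (E,hash)→11000, (E,nl_idx)→13600, (A,hash)→17900, (B,merge)→37650 …(+5); best=8600 via (E,merge)
  {BCDE}: card=120000; try (E,hash)→16400, (D,hash)→22700, (E,merge)→41200, (B,hash)→42700, (E,nl_idx)→146600, (D,merge)→160300 …(+4); best=16400 via (E,hash)
  {ACDE}: card=30000; try (D,hash)→11250, (E,hash)→12000, (E,merge)→14000, (E,nl_idx)→37800, (D,merge)→38850, (A,hash)→40100 …(+5); best=11250 via (D,hash)
  {ABCD}: card=2400; try (B,hash)→6200, (D,merge)→6600, (D,hash)→7400, (A,hash)→8000, (B,merge)→10800, (A,nl_idx)→21800 …(+4); best=6200 via (B,hash)
  {ABCDE}: card=120000; try (E,hash)→17600, (D,hash)→24000, (E,merge)→42400, (B,hash)→44450, (A,hash)→137000, (E,nl_idx)→147800 …(+8); best=17600 via (E,hash)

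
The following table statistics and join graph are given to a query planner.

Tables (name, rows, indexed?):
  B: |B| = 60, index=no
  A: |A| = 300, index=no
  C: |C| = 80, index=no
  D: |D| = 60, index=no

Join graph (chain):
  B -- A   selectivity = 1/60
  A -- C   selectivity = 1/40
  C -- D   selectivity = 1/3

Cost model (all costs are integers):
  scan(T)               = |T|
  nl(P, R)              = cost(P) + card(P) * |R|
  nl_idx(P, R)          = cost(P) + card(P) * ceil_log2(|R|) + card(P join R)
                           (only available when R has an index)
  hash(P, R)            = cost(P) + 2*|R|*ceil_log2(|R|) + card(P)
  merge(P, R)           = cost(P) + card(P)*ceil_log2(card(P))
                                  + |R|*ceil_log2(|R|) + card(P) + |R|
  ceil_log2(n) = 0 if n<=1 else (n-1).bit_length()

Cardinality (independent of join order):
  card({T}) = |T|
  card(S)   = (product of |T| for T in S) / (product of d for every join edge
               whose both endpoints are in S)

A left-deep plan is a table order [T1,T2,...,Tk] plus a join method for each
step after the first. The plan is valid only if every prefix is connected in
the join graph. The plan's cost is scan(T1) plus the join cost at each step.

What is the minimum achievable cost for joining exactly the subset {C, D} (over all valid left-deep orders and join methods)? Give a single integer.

880

Selinger DP over subsets of {C,D}:
  {C}: scan cost=80, card=80
  {D}: scan cost=60, card=60
  {CD}: card=1600; try (D,hash)→880, (C,merge)→1120, (D,merge)→1140, (C,hash)→1240, (C,nl)→4860, (D,nl)→4880; best=880 via (D,hash)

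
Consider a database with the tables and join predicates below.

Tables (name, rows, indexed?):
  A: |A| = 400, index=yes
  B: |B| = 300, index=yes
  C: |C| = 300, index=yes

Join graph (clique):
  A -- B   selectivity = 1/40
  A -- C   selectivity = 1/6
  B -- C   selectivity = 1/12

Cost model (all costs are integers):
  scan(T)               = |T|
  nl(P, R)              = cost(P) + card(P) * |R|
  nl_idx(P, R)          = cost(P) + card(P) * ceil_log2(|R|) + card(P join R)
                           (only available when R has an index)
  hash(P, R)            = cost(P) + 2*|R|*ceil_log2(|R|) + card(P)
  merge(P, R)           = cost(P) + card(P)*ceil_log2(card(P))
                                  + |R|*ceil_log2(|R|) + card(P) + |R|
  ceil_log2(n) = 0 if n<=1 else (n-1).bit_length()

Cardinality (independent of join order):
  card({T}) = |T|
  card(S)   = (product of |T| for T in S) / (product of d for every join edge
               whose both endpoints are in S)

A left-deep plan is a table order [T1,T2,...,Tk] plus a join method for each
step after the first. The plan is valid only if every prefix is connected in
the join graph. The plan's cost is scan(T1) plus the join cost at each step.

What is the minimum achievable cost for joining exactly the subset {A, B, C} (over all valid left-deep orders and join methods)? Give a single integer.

Selinger DP over subsets of {A,B,C}:
  {A}: scan cost=400, card=400
  {B}: scan cost=300, card=300
  {C}: scan cost=300, card=300
  {AB}: card=3000; try (A,nl_idx)→6000, (B,hash)→6200, (B,nl_idx)→7000, (A,merge)→7300, (B,merge)→7400, (A,hash)→7800 …(+2); best=6000 via (A,nl_idx)
  {AC}: card=20000; try (C,hash)→6200, (A,merge)→7300, (C,merge)→7400, (A,hash)→7800, (A,nl_idx)→23000, (C,nl_idx)→24000 …(+2); best=6200 via (C,hash)
  {BC}: card=7500; try (C,hash)→6000, (B,hash)→6000, (C,merge)→6300, (B,merge)→6300, (C,nl_idx)→10500, (B,nl_idx)→10500 …(+2); best=6000 via (C,hash)
  {ABC}: card=12500; try (C,hash)→14400, (A,hash)→20700, (B,hash)→31600, (C,nl_idx)→45500, (C,merge)→48000, (A,nl_idx)→86000 …(+6); best=14400 via (C,hash)

14400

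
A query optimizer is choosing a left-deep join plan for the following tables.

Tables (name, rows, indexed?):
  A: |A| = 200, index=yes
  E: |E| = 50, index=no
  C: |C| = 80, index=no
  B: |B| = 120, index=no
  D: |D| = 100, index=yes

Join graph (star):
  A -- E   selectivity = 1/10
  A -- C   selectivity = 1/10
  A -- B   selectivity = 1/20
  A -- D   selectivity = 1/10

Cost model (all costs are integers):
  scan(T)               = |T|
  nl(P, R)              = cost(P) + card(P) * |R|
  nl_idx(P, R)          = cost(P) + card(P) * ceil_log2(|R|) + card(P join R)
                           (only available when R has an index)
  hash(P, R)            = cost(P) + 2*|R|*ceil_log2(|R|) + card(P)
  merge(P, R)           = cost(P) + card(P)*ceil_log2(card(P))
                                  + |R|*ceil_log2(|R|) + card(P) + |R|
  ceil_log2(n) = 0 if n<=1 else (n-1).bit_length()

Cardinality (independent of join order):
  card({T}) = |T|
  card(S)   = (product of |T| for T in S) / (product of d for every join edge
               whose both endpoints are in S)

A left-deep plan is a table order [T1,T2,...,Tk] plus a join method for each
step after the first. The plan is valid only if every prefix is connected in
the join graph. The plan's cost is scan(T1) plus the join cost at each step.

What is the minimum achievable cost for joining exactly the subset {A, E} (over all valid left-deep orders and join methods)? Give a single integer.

1000

Selinger DP over subsets of {A,E}:
  {A}: scan cost=200, card=200
  {E}: scan cost=50, card=50
  {AE}: card=1000; try (E,hash)→1000, (A,nl_idx)→1450, (A,merge)→2200, (E,merge)→2350, (A,hash)→3300, (A,nl)→10050 …(+1); best=1000 via (E,hash)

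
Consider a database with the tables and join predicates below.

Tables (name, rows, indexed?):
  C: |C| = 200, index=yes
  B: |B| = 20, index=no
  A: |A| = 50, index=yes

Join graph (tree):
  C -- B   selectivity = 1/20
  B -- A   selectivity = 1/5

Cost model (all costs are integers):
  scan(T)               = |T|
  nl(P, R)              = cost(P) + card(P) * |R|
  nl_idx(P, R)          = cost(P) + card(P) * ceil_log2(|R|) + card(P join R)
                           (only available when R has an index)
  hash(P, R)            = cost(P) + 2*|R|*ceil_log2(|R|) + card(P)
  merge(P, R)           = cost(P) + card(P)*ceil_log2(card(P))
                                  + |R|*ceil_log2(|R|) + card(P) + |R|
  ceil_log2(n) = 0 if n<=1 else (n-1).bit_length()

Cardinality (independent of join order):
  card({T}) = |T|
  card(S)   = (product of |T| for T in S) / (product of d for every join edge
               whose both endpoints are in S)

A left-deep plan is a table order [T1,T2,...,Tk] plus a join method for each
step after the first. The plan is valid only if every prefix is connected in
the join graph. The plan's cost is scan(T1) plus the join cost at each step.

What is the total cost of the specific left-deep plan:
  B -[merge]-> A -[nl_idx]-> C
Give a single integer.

step 1: scan B: cost=20, card=20
step 2: join A via merge
    card(P join A) = 20*50/(5) = 200
    cost = 20 + 20*5 + 50*6 + 20 + 50 = 490
step 3: join C via nl_idx
    card(P join C) = 200*200/(20) = 2000
    cost = 490 + 200*8 + 2000 = 4090

4090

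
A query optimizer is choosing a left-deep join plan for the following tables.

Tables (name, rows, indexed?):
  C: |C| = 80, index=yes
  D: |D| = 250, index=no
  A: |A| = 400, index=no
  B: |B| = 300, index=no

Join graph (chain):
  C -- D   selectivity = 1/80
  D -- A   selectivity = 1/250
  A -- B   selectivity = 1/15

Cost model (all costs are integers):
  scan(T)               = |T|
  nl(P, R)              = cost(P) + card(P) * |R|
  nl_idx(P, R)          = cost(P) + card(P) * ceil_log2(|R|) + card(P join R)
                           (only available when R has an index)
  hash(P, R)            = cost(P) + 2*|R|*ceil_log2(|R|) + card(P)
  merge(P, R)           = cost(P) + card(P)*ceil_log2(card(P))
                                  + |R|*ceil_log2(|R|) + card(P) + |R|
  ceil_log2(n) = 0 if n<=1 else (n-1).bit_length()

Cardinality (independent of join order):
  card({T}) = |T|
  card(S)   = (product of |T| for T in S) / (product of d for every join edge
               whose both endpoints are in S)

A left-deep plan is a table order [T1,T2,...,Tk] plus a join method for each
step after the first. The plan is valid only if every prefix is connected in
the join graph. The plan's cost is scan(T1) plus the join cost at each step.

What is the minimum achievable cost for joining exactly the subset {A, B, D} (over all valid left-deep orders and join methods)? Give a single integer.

10600

Selinger DP over subsets of {A,B,D}:
  {D}: scan cost=250, card=250
  {A}: scan cost=400, card=400
  {B}: scan cost=300, card=300
  {AD}: card=400; try (D,hash)→4800, (A,merge)→6500, (D,merge)→6650, (A,hash)→7700, (A,nl)→100250, (D,nl)→100400; best=4800 via (D,hash)
  {AB}: card=8000; try (B,hash)→6200, (A,merge)→7300, (B,merge)→7400, (A,hash)→7800, (A,nl)→120300, (B,nl)→120400; best=6200 via (B,hash)
  {ABD}: card=8000; try (B,hash)→10600, (B,merge)→11800, (D,hash)→18200, (D,merge)→120450, (B,nl)→124800, (D,nl)→2006200; best=10600 via (B,hash)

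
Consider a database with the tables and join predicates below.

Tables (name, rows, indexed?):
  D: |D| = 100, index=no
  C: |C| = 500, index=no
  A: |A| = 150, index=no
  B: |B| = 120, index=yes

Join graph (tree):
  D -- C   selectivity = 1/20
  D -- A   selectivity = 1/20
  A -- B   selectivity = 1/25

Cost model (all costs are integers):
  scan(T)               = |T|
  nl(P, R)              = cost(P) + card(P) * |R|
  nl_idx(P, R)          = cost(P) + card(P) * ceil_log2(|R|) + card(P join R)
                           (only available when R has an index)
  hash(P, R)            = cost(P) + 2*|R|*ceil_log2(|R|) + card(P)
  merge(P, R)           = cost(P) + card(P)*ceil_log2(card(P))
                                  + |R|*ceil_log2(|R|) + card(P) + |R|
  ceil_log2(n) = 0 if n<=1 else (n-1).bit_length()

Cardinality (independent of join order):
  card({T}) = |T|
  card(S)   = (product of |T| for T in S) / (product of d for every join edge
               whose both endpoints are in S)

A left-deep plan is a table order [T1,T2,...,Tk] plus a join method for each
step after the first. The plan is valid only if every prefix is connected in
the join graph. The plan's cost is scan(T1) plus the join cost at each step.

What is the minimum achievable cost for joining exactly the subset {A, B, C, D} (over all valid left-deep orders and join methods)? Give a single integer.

Selinger DP over subsets of {A,B,C,D}:
  {D}: scan cost=100, card=100
  {C}: scan cost=500, card=500
  {A}: scan cost=150, card=150
  {B}: scan cost=120, card=120
  {CD}: card=2500; try (D,hash)→2400, (C,merge)→5900, (D,merge)→6300, (C,hash)→9200, (C,nl)→50100, (D,nl)→50500; best=2400 via (D,hash)
  {AD}: card=750; try (D,hash)→1700, (A,merge)→2250, (D,merge)→2300, (A,hash)→2600, (A,nl)→15100, (D,nl)→15150; best=1700 via (D,hash)
  {AB}: card=720; try (B,nl_idx)→1920, (B,hash)→1980, (A,merge)→2430, (B,merge)→2460, (A,hash)→2640, (A,nl)→18120 …(+1); best=1920 via (B,nl_idx)
  {ACD}: card=18750; try (A,hash)→7300, (C,hash)→11450, (C,merge)→14950, (A,merge)→36250, (C,nl)→376700, (A,nl)→377400; best=7300 via (A,hash)
  {ABD}: card=3600; try (D,hash)→4040, (B,hash)→4130, (B,nl_idx)→10550, (D,merge)→10640, (B,merge)→10910, (D,nl)→73920 …(+1); best=4040 via (D,hash)
  {ABCD}: card=90000; try (C,hash)→16640, (B,hash)→27730, (C,merge)→55840, (B,nl_idx)→228550, (B,merge)→308260, (C,nl)→1804040 …(+1); best=16640 via (C,hash)

16640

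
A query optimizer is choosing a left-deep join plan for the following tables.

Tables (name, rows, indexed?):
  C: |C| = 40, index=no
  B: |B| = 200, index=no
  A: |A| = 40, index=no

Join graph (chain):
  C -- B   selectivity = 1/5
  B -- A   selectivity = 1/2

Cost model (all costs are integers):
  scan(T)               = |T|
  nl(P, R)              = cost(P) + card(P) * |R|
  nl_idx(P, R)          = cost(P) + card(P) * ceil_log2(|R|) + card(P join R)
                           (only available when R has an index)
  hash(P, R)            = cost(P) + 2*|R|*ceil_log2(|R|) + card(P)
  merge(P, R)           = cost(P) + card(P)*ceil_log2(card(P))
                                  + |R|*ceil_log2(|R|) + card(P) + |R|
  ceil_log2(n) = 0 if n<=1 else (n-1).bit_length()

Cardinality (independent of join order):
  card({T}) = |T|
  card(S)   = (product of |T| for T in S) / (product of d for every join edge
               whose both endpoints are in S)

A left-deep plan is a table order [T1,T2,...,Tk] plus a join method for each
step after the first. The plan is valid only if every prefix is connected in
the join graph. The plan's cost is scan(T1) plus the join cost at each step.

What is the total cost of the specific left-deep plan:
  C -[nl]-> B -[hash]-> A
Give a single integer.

step 1: scan C: cost=40, card=40
step 2: join B via nl
    card(P join B) = 40*200/(5) = 1600
    cost = 40 + 40*200 = 8040
step 3: join A via hash
    card(P join A) = 1600*40/(2) = 32000
    cost = 8040 + 2*40*6 + 1600 = 10120

10120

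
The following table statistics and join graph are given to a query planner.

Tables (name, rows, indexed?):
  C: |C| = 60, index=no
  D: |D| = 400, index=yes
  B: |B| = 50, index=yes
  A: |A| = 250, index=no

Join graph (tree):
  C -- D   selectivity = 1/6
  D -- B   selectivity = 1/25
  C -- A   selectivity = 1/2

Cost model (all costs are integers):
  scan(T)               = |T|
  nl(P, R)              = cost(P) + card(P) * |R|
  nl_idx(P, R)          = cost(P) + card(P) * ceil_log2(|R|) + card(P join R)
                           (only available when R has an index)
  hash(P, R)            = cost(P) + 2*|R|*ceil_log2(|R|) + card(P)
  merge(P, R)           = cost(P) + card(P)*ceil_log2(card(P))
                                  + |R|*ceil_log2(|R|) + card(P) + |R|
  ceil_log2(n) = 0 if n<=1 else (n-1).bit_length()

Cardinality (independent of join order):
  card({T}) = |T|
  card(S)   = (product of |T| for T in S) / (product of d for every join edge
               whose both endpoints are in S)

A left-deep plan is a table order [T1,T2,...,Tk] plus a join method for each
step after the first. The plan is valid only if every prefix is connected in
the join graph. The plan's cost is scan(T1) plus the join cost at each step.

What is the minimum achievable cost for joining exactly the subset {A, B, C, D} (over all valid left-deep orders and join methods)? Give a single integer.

Selinger DP over subsets of {A,B,C,D}:
  {C}: scan cost=60, card=60
  {D}: scan cost=400, card=400
  {B}: scan cost=50, card=50
  {A}: scan cost=250, card=250
  {CD}: card=4000; try (C,hash)→1520, (D,merge)→4480, (D,nl_idx)→4600, (C,merge)→4820, (D,hash)→7320, (D,nl)→24060 …(+1); best=1520 via (C,hash)
  {AC}: card=7500; try (C,hash)→1220, (A,merge)→2730, (C,merge)→2920, (A,hash)→4120, (A,nl)→15060, (C,nl)→15250; best=1220 via (C,hash)
  {BD}: card=800; try (D,nl_idx)→1300, (B,hash)→1400, (B,nl_idx)→3600, (D,merge)→4400, (B,merge)→4750, (D,hash)→7300 …(+2); best=1300 via (D,nl_idx)
  {BCD}: card=8000; try (C,hash)→2820, (B,hash)→6120, (C,merge)→10520, (B,nl_idx)→33520, (C,nl)→49300, (B,merge)→53870 …(+1); best=2820 via (C,hash)
  {ACD}: card=500000; try (A,hash)→9520, (D,hash)→15920, (A,merge)→55770, (D,merge)→110220, (D,nl_idx)→568720, (A,nl)→1001520 …(+1); best=9520 via (A,hash)
  {ABCD}: card=1000000; try (A,hash)→14820, (A,merge)→117070, (B,hash)→510120, (A,nl)→2002820, (B,nl_idx)→4009520, (B,merge)→10009870 …(+1); best=14820 via (A,hash)

14820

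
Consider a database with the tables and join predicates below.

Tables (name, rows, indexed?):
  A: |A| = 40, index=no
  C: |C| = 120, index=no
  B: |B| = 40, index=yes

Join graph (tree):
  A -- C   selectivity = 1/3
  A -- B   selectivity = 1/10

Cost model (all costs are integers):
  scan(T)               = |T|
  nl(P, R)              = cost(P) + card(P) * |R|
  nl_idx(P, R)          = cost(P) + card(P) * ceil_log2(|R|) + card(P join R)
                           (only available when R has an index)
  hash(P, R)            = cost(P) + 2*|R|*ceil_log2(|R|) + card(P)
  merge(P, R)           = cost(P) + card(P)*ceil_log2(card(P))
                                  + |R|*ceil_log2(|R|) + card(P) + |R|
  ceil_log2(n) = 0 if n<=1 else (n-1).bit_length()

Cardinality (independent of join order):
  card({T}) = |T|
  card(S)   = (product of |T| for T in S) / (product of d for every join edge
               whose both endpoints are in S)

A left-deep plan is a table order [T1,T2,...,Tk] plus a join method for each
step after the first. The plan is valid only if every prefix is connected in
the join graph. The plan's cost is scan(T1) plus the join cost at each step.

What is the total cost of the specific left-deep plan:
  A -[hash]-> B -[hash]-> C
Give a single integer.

2400

step 1: scan A: cost=40, card=40
step 2: join B via hash
    card(P join B) = 40*40/(10) = 160
    cost = 40 + 2*40*6 + 40 = 560
step 3: join C via hash
    card(P join C) = 160*120/(3) = 6400
    cost = 560 + 2*120*7 + 160 = 2400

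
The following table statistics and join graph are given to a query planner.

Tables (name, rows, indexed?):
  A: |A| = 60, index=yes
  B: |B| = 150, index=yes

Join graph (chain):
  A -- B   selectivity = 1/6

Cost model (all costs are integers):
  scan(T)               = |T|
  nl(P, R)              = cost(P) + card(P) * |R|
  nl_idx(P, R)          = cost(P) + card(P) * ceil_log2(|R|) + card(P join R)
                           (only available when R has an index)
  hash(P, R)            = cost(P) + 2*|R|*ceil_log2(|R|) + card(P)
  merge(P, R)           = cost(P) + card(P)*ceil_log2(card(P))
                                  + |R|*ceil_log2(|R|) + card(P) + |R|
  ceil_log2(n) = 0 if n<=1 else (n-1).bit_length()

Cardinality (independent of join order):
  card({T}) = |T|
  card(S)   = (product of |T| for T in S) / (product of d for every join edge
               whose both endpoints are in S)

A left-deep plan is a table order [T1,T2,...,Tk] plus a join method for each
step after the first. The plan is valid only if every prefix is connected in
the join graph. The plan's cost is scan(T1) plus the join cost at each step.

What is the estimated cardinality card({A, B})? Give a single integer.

1500

Tables in S: A(60), B(150)
Edges inside S: A-B(d=6)
numerator = 60 * 150 = 9000
denominator = 6 = 6
card(S) = 9000 / 6 = 1500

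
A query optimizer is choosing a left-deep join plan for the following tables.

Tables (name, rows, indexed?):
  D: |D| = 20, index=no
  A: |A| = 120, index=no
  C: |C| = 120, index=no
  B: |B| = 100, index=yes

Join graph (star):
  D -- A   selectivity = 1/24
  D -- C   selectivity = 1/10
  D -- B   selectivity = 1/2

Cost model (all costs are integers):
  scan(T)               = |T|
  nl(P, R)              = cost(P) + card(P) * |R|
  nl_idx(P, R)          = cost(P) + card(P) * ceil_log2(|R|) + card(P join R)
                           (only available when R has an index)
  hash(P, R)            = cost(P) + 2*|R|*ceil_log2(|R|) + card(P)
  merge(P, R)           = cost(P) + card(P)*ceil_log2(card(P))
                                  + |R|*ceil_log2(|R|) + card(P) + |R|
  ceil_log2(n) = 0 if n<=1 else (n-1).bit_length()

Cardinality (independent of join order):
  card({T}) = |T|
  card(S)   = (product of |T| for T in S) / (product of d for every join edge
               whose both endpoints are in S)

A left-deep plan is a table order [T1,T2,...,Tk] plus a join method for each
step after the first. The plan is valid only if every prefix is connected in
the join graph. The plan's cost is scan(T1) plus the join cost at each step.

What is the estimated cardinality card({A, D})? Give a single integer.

100

Tables in S: A(120), D(20)
Edges inside S: D-A(d=24)
numerator = 120 * 20 = 2400
denominator = 24 = 24
card(S) = 2400 / 24 = 100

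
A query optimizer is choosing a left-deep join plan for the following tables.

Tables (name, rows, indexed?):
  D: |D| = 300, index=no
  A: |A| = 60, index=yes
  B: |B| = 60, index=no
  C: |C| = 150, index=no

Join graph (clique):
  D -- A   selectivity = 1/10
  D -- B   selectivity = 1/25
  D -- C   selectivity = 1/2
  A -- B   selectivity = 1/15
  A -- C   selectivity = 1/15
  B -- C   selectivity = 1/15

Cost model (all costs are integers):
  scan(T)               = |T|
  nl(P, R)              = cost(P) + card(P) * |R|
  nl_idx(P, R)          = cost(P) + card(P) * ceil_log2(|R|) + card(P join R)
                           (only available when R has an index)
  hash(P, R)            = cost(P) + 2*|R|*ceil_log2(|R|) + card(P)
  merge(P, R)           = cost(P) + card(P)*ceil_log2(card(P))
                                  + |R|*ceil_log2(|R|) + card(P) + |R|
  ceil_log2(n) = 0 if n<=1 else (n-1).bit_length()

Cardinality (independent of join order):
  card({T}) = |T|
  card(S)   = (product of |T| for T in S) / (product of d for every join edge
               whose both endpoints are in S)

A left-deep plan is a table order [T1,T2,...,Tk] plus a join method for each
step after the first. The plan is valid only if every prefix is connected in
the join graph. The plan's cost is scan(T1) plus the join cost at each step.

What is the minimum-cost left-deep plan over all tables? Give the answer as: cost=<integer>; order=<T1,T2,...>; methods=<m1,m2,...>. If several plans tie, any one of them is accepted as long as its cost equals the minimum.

Selinger DP (subsets sized 1..n):
  {D}: scan cost=300, card=300
  {A}: scan cost=60, card=60
  {B}: scan cost=60, card=60
  {C}: scan cost=150, card=150
  {AD}: card=1800; try (A,hash)→1320, (D,merge)→3480, (A,merge)→3720, (A,nl_idx)→3900, (D,hash)→5520, (D,nl)→18060 …(+1); best=1320 via (A,hash)
  {BD}: card=720; try (B,hash)→1320, (D,merge)→3480, (B,merge)→3720, (D,hash)→5520, (D,nl)→18060, (B,nl)→18300; best=1320 via (B,hash)
  {CD}: card=22500; try (C,hash)→3000, (D,merge)→4500, (C,merge)→4650, (D,hash)→5700, (D,nl)→45150, (C,nl)→45300; best=3000 via (C,hash)
  {AB}: card=240; try (A,nl_idx)→660, (B,hash)→840, (A,hash)→840, (B,merge)→900, (A,merge)→900, (B,nl)→3660 …(+1); best=660 via (A,nl_idx)
  {AC}: card=600; try (A,hash)→1020, (A,nl_idx)→1650, (C,merge)→1830, (A,merge)→1920, (C,hash)→2520, (C,nl)→9060 …(+1); best=1020 via (A,hash)
  {BC}: card=600; try (B,hash)→1020, (C,merge)→1830, (B,merge)→1920, (C,hash)→2520, (C,nl)→9060, (B,nl)→9150; best=1020 via (B,hash)
  {ABD}: card=288; try (A,hash)→2760, (B,hash)→3840, (D,merge)→5820, (A,nl_idx)→5928, (D,hash)→6300, (A,merge)→9660 …(+4); best=2760 via (A,hash)
  {ACD}: card=9000; try (C,hash)→5520, (D,hash)→7020, (D,merge)→10620, (C,merge)→24270, (A,hash)→26220, (A,nl_idx)→147000 …(+4); best=5520 via (C,hash)
  {BCD}: card=3600; try (C,hash)→4440, (D,hash)→7020, (C,merge)→10590, (D,merge)→10620, (B,hash)→26220, (C,nl)→109320 …(+3); best=4440 via (C,hash)
  {ABC}: card=160; try (B,hash)→2340, (A,hash)→2340, (C,hash)→3300, (C,merge)→4170, (A,nl_idx)→4780, (B,merge)→8040 …(+4); best=2340 via (B,hash)
  {ABCD}: card=96; try (C,hash)→5448, (D,merge)→6780, (C,merge)→6990, (D,hash)→7900, (A,hash)→8760, (B,hash)→15240 …(+7); best=5448 via (C,hash)

cost=5448; order=D,B,A,C; methods=hash,hash,hash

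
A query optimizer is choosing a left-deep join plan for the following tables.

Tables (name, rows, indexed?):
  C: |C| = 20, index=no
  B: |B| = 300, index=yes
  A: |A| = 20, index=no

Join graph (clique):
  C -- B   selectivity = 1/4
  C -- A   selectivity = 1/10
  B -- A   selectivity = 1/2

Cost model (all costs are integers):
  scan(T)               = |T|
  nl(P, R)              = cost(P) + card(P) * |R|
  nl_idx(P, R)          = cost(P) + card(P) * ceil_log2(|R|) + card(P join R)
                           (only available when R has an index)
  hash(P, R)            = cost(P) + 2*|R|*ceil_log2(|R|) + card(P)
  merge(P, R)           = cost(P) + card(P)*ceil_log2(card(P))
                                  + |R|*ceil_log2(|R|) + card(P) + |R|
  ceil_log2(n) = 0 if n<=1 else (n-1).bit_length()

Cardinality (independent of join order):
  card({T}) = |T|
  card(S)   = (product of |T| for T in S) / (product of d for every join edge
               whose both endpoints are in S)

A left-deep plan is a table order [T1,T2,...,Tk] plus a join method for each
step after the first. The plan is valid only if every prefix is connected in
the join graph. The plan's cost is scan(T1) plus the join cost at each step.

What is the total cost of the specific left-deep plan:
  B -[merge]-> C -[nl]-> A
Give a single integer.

33420

step 1: scan B: cost=300, card=300
step 2: join C via merge
    card(P join C) = 300*20/(4) = 1500
    cost = 300 + 300*9 + 20*5 + 300 + 20 = 3420
step 3: join A via nl
    card(P join A) = 1500*20/(10*2) = 1500
    cost = 3420 + 1500*20 = 33420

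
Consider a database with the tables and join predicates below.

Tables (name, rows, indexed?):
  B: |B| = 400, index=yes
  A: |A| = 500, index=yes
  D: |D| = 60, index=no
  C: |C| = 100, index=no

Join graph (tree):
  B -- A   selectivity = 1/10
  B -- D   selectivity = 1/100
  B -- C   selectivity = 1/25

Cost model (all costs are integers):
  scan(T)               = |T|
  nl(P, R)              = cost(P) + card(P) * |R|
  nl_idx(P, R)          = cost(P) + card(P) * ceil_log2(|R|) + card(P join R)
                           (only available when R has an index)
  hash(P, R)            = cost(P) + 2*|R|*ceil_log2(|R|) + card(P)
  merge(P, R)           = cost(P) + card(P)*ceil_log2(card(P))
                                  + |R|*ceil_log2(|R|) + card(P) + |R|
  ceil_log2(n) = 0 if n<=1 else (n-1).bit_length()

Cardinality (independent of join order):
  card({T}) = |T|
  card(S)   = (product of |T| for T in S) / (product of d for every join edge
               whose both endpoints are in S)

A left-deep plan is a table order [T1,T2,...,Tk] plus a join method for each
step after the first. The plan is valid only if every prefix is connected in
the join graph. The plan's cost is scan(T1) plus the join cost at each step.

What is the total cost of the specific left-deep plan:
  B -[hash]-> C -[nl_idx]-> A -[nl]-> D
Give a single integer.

step 1: scan B: cost=400, card=400
step 2: join C via hash
    card(P join C) = 400*100/(25) = 1600
    cost = 400 + 2*100*7 + 400 = 2200
step 3: join A via nl_idx
    card(P join A) = 1600*500/(10) = 80000
    cost = 2200 + 1600*9 + 80000 = 96600
step 4: join D via nl
    card(P join D) = 80000*60/(100) = 48000
    cost = 96600 + 80000*60 = 4896600

4896600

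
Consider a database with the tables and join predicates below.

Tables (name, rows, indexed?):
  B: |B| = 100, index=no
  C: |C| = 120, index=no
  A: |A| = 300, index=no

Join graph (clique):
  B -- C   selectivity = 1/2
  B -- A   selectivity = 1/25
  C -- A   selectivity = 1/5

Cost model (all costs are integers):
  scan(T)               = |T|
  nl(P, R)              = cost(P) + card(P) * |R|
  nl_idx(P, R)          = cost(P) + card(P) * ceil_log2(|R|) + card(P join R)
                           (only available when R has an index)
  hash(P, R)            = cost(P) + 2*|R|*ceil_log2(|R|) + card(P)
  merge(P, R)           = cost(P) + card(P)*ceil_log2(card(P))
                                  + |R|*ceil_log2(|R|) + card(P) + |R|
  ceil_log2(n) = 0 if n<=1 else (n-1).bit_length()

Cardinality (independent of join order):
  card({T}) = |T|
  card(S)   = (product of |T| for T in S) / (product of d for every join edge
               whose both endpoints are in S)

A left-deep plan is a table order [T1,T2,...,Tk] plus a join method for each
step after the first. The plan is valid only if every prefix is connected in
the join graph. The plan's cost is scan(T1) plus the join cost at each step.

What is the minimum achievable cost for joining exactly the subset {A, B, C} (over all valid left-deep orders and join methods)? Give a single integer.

Selinger DP over subsets of {A,B,C}:
  {B}: scan cost=100, card=100
  {C}: scan cost=120, card=120
  {A}: scan cost=300, card=300
  {BC}: card=6000; try (B,hash)→1640, (C,merge)→1860, (C,hash)→1880, (B,merge)→1880, (C,nl)→12100, (B,nl)→12120; best=1640 via (B,hash)
  {AB}: card=1200; try (B,hash)→2000, (A,merge)→3900, (B,merge)→4100, (A,hash)→5600, (A,nl)→30100, (B,nl)→30300; best=2000 via (B,hash)
  {AC}: card=7200; try (C,hash)→2280, (A,merge)→4080, (C,merge)→4260, (A,hash)→5640, (A,nl)→36120, (C,nl)→36300; best=2280 via (C,hash)
  {ABC}: card=14400; try (C,hash)→4880, (B,hash)→10880, (A,hash)→13040, (C,merge)→17360, (A,merge)→88640, (B,merge)→103880 …(+3); best=4880 via (C,hash)

4880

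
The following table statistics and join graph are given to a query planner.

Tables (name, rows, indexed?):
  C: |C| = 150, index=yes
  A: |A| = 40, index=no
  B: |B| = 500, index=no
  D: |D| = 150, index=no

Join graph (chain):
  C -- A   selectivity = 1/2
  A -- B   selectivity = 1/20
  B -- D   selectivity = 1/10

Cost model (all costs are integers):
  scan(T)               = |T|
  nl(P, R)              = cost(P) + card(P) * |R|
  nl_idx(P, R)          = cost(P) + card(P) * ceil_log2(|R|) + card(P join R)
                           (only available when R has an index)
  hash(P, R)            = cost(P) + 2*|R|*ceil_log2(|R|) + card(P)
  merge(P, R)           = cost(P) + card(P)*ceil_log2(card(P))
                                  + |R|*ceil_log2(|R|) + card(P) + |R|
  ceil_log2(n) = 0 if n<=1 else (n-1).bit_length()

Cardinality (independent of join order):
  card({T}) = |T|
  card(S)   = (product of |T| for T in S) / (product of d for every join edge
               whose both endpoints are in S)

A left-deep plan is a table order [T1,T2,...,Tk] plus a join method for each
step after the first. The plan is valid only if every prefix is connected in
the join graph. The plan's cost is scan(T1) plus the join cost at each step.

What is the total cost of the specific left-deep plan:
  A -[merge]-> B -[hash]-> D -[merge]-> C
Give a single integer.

step 1: scan A: cost=40, card=40
step 2: join B via merge
    card(P join B) = 40*500/(20) = 1000
    cost = 40 + 40*6 + 500*9 + 40 + 500 = 5320
step 3: join D via hash
    card(P join D) = 1000*150/(10) = 15000
    cost = 5320 + 2*150*8 + 1000 = 8720
step 4: join C via merge
    card(P join C) = 15000*150/(2) = 1125000
    cost = 8720 + 15000*14 + 150*8 + 15000 + 150 = 235070

235070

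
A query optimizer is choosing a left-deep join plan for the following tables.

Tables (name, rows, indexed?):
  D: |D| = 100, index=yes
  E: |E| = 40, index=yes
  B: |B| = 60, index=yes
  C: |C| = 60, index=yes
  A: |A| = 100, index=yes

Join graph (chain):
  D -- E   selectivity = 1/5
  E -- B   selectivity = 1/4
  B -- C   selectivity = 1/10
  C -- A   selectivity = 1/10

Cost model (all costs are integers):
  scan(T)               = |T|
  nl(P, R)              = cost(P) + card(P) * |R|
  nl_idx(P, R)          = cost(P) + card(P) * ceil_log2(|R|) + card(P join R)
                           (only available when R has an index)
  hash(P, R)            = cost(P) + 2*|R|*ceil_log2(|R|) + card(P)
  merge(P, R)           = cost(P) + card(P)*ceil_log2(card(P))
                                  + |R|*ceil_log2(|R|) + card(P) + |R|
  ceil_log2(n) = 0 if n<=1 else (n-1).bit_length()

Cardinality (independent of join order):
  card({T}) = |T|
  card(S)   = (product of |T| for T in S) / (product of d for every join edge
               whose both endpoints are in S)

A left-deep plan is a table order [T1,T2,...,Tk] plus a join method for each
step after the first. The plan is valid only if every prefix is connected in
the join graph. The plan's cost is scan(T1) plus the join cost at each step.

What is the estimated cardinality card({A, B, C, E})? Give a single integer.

Tables in S: A(100), B(60), C(60), E(40)
Edges inside S: E-B(d=4), B-C(d=10), C-A(d=10)
numerator = 100 * 60 * 60 * 40 = 14400000
denominator = 4 * 10 * 10 = 400
card(S) = 14400000 / 400 = 36000

36000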